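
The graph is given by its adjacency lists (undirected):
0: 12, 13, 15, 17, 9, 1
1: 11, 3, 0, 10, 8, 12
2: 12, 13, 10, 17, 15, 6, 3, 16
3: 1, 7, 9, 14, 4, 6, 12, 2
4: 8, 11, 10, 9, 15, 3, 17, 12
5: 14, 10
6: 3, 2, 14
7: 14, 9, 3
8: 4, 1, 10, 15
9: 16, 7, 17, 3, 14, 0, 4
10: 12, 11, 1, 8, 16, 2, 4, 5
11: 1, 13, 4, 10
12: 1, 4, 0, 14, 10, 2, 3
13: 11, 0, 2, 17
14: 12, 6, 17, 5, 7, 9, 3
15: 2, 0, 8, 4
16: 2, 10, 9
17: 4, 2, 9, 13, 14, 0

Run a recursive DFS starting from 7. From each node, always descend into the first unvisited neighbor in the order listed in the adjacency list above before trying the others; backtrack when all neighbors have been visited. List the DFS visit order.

7, 14, 12, 1, 11, 13, 0, 15, 2, 10, 8, 4, 9, 16, 17, 3, 6, 5

Visit 7
7 → 14
14 → 12
12 → 1
1 → 11
11 → 13
13 → 0
0 → 15
15 → 2
2 → 10
10 → 8
8 → 4
4 → 9
9 → 16
9 → 17
9 → 3
3 → 6
10 → 5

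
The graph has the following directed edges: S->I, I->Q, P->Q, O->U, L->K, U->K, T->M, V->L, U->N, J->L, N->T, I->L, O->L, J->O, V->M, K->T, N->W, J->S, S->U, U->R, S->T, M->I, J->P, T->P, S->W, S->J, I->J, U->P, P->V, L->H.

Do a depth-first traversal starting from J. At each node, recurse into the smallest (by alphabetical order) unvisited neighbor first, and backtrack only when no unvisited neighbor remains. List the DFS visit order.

Visit J
J → L
L → H
L → K
K → T
T → M
M → I
I → Q
T → P
P → V
J → O
O → U
U → N
N → W
U → R
J → S

J → L → H → K → T → M → I → Q → P → V → O → U → N → W → R → S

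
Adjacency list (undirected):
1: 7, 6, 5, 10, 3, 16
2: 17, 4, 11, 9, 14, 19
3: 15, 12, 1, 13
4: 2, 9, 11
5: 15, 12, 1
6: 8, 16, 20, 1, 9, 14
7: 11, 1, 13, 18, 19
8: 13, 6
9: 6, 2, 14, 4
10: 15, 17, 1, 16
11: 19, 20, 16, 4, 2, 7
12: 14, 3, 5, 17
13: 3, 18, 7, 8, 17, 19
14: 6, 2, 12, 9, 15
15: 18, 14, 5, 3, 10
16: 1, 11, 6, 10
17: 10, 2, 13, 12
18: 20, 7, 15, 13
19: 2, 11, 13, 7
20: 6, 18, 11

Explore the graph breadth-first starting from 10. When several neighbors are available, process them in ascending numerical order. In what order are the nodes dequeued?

10, 1, 15, 16, 17, 3, 5, 6, 7, 14, 18, 11, 2, 12, 13, 8, 9, 20, 19, 4

Visit 10; enqueue 1, 15, 16, 17 → queue [1, 15, 16, 17]
Visit 1; enqueue 3, 5, 6, 7 → queue [15, 16, 17, 3, 5, 6, 7]
Visit 15; enqueue 14, 18 → queue [16, 17, 3, 5, 6, 7, 14, 18]
Visit 16; enqueue 11 → queue [17, 3, 5, 6, 7, 14, 18, 11]
Visit 17; enqueue 2, 12, 13 → queue [3, 5, 6, 7, 14, 18, 11, 2, 12, 13]
Visit 3 → queue [5, 6, 7, 14, 18, 11, 2, 12, 13]
Visit 5 → queue [6, 7, 14, 18, 11, 2, 12, 13]
Visit 6; enqueue 8, 9, 20 → queue [7, 14, 18, 11, 2, 12, 13, 8, 9, 20]
Visit 7; enqueue 19 → queue [14, 18, 11, 2, 12, 13, 8, 9, 20, 19]
Visit 14 → queue [18, 11, 2, 12, 13, 8, 9, 20, 19]
Visit 18 → queue [11, 2, 12, 13, 8, 9, 20, 19]
Visit 11; enqueue 4 → queue [2, 12, 13, 8, 9, 20, 19, 4]
Visit 2 → queue [12, 13, 8, 9, 20, 19, 4]
Visit 12 → queue [13, 8, 9, 20, 19, 4]
Visit 13 → queue [8, 9, 20, 19, 4]
Visit 8 → queue [9, 20, 19, 4]
Visit 9 → queue [20, 19, 4]
Visit 20 → queue [19, 4]
Visit 19 → queue [4]
Visit 4 → queue []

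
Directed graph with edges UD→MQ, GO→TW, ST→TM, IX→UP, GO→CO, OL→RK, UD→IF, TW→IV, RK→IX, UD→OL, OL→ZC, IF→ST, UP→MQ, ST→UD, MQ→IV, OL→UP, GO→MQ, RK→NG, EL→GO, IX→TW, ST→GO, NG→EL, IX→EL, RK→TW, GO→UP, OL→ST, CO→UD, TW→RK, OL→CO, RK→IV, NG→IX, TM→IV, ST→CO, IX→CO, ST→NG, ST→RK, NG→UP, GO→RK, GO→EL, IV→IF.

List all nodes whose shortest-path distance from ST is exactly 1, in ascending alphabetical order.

CO, GO, NG, RK, TM, UD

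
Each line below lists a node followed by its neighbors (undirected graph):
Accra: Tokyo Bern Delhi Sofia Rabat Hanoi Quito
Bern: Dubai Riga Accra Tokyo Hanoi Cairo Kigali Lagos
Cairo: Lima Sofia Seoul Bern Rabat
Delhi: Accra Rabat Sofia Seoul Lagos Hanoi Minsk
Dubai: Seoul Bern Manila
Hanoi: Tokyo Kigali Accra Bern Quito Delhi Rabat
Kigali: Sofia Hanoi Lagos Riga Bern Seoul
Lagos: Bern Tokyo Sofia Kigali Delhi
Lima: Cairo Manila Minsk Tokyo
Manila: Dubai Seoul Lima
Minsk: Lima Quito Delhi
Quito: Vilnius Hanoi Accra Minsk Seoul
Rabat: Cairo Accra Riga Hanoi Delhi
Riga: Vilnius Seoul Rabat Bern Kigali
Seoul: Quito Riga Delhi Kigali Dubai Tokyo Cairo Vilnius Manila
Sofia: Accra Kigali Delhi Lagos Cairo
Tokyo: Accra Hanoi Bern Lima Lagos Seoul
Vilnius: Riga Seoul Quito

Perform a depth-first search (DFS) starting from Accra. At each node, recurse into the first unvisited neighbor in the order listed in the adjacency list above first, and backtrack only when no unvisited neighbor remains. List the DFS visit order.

Visit Accra
Accra → Tokyo
Tokyo → Hanoi
Hanoi → Kigali
Kigali → Sofia
Sofia → Delhi
Delhi → Rabat
Rabat → Cairo
Cairo → Lima
Lima → Manila
Manila → Dubai
Dubai → Seoul
Seoul → Quito
Quito → Vilnius
Vilnius → Riga
Riga → Bern
Bern → Lagos
Quito → Minsk

Accra -> Tokyo -> Hanoi -> Kigali -> Sofia -> Delhi -> Rabat -> Cairo -> Lima -> Manila -> Dubai -> Seoul -> Quito -> Vilnius -> Riga -> Bern -> Lagos -> Minsk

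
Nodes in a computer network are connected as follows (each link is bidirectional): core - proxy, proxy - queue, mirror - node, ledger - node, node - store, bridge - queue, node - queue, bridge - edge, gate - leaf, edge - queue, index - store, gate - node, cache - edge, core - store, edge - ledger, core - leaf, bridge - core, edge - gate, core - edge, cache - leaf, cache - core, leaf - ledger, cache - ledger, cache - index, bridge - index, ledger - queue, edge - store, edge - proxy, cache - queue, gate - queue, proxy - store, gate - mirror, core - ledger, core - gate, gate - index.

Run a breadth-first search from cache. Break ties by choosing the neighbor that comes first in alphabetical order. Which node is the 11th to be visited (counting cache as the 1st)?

Visit cache; enqueue core, edge, index, leaf, ledger, queue → queue [core, edge, index, leaf, ledger, queue]
Visit core; enqueue bridge, gate, proxy, store → queue [edge, index, leaf, ledger, queue, bridge, gate, proxy, store]
Visit edge → queue [index, leaf, ledger, queue, bridge, gate, proxy, store]
Visit index → queue [leaf, ledger, queue, bridge, gate, proxy, store]
Visit leaf → queue [ledger, queue, bridge, gate, proxy, store]
Visit ledger; enqueue node → queue [queue, bridge, gate, proxy, store, node]
Visit queue → queue [bridge, gate, proxy, store, node]
Visit bridge → queue [gate, proxy, store, node]
Visit gate; enqueue mirror → queue [proxy, store, node, mirror]
Visit proxy → queue [store, node, mirror]
Visit store → queue [node, mirror]
Visit node → queue [mirror]
Visit mirror → queue []

Visit order: cache, core, edge, index, leaf, ledger, queue, bridge, gate, proxy, store, node, mirror

store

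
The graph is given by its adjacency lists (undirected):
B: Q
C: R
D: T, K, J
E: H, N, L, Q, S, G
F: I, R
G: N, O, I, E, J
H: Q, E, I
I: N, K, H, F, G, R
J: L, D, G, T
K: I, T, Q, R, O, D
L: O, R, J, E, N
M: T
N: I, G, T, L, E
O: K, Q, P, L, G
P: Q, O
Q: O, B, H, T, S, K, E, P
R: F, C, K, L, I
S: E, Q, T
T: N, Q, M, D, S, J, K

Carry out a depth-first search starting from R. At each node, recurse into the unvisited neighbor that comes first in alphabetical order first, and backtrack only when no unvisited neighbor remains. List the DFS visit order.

Visit R
R → C
R → F
F → I
I → G
G → E
E → H
H → Q
Q → B
Q → K
K → D
D → J
J → L
L → N
N → T
T → M
T → S
L → O
O → P

R C F I G E H Q B K D J L N T M S O P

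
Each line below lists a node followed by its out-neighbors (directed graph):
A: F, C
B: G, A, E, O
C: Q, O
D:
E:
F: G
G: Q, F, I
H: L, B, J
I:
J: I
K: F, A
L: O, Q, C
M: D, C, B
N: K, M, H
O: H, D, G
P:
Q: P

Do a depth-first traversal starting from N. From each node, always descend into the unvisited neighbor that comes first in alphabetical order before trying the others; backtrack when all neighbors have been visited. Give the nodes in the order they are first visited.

Visit N
N → H
H → B
B → A
A → C
C → O
O → D
O → G
G → F
G → I
G → Q
Q → P
B → E
H → J
H → L
N → K
N → M

N → H → B → A → C → O → D → G → F → I → Q → P → E → J → L → K → M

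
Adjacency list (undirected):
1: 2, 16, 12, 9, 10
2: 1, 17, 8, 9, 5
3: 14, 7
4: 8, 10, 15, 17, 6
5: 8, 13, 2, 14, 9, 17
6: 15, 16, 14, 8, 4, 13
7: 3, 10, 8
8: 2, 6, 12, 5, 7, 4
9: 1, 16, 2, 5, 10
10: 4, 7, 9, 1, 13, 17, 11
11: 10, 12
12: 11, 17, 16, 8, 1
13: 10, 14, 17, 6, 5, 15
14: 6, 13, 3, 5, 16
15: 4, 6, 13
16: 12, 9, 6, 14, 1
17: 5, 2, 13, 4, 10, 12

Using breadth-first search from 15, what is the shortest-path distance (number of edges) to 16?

2

Level 0: 15
Level 1: 4, 6, 13
Level 2: 5, 8, 10, 14, 16, 17
Level 3: 1, 2, 3, 7, 9, 11, 12
16 first appears at level 2.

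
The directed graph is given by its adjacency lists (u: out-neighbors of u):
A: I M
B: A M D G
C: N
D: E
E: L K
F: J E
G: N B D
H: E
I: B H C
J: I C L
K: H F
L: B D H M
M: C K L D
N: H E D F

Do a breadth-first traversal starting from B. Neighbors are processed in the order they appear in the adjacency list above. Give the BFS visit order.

B, A, M, D, G, I, C, K, L, E, N, H, F, J

Visit B; enqueue A, M, D, G → queue [A, M, D, G]
Visit A; enqueue I → queue [M, D, G, I]
Visit M; enqueue C, K, L → queue [D, G, I, C, K, L]
Visit D; enqueue E → queue [G, I, C, K, L, E]
Visit G; enqueue N → queue [I, C, K, L, E, N]
Visit I; enqueue H → queue [C, K, L, E, N, H]
Visit C → queue [K, L, E, N, H]
Visit K; enqueue F → queue [L, E, N, H, F]
Visit L → queue [E, N, H, F]
Visit E → queue [N, H, F]
Visit N → queue [H, F]
Visit H → queue [F]
Visit F; enqueue J → queue [J]
Visit J → queue []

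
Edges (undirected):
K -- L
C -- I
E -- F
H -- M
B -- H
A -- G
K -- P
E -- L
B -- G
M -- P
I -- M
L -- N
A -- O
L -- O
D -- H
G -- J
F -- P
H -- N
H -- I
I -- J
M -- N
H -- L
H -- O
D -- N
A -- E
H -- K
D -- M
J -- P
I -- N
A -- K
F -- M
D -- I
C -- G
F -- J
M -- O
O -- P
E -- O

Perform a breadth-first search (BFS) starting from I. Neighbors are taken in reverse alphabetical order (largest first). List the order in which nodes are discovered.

I, N, M, J, H, D, C, L, P, O, F, G, K, B, E, A

Visit I; enqueue N, M, J, H, D, C → queue [N, M, J, H, D, C]
Visit N; enqueue L → queue [M, J, H, D, C, L]
Visit M; enqueue P, O, F → queue [J, H, D, C, L, P, O, F]
Visit J; enqueue G → queue [H, D, C, L, P, O, F, G]
Visit H; enqueue K, B → queue [D, C, L, P, O, F, G, K, B]
Visit D → queue [C, L, P, O, F, G, K, B]
Visit C → queue [L, P, O, F, G, K, B]
Visit L; enqueue E → queue [P, O, F, G, K, B, E]
Visit P → queue [O, F, G, K, B, E]
Visit O; enqueue A → queue [F, G, K, B, E, A]
Visit F → queue [G, K, B, E, A]
Visit G → queue [K, B, E, A]
Visit K → queue [B, E, A]
Visit B → queue [E, A]
Visit E → queue [A]
Visit A → queue []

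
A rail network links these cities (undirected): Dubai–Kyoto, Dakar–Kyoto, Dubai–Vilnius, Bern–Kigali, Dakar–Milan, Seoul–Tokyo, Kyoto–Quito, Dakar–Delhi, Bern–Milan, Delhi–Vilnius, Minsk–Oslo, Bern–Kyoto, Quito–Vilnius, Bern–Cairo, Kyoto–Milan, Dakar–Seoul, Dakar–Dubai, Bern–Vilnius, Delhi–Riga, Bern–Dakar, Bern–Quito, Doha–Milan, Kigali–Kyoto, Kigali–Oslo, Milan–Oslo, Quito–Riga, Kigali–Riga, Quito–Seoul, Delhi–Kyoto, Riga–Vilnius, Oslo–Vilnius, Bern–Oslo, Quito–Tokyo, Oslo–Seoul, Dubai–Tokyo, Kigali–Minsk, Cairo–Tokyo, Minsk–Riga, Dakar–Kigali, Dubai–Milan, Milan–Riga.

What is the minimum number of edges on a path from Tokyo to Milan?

Level 0: Tokyo
Level 1: Cairo, Dubai, Quito, Seoul
Level 2: Bern, Dakar, Kyoto, Milan, Oslo, Riga, Vilnius
Level 3: Delhi, Doha, Kigali, Minsk
Milan first appears at level 2.

2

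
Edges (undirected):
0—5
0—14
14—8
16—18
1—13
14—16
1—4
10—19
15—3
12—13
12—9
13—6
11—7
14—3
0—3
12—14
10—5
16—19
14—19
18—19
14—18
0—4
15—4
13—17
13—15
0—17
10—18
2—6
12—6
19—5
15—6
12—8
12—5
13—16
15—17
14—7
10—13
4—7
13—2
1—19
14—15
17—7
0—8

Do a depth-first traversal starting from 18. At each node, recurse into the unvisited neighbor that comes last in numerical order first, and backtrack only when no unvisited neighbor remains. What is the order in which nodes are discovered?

18, 19, 16, 14, 15, 17, 13, 12, 9, 8, 0, 5, 10, 4, 7, 11, 1, 3, 6, 2

Visit 18
18 → 19
19 → 16
16 → 14
14 → 15
15 → 17
17 → 13
13 → 12
12 → 9
12 → 8
8 → 0
0 → 5
5 → 10
0 → 4
4 → 7
7 → 11
4 → 1
0 → 3
12 → 6
6 → 2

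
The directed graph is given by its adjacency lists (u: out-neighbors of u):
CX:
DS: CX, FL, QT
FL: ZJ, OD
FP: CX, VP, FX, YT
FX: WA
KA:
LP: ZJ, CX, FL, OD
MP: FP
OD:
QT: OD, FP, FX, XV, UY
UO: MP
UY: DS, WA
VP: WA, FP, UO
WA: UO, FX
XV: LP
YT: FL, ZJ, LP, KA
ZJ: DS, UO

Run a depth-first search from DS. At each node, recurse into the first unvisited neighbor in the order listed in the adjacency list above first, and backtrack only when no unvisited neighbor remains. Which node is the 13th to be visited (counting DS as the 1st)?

Visit DS
DS → CX
DS → FL
FL → ZJ
ZJ → UO
UO → MP
MP → FP
FP → VP
VP → WA
WA → FX
FP → YT
YT → LP
LP → OD
YT → KA
DS → QT
QT → XV
QT → UY

Visit order: DS, CX, FL, ZJ, UO, MP, FP, VP, WA, FX, YT, LP, OD, KA, QT, XV, UY

OD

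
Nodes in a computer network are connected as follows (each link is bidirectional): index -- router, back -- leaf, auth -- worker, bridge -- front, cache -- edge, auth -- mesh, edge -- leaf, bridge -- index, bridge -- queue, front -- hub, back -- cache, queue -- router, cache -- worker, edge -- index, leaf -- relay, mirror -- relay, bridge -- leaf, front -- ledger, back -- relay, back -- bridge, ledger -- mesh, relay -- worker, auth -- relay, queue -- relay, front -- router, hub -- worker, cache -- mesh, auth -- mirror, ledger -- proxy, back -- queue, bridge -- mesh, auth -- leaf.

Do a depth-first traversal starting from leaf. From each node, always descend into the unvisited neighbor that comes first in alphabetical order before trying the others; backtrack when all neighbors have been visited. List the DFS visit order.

Visit leaf
leaf → auth
auth → mesh
mesh → bridge
bridge → back
back → cache
cache → edge
edge → index
index → router
router → front
front → hub
hub → worker
worker → relay
relay → mirror
relay → queue
front → ledger
ledger → proxy

leaf → auth → mesh → bridge → back → cache → edge → index → router → front → hub → worker → relay → mirror → queue → ledger → proxy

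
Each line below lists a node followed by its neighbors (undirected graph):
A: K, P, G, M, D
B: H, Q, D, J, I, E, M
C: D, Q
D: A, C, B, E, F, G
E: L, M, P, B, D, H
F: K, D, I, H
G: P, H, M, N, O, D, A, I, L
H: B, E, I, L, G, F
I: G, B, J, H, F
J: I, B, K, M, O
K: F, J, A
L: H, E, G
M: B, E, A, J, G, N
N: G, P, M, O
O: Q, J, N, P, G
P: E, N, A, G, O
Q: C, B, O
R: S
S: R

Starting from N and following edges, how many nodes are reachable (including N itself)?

17

BFS from N visits: N, P, O, M, G, E, A, Q, J, B, L, I, H, D, K, C, F
Reachable nodes: 17 of 19 total.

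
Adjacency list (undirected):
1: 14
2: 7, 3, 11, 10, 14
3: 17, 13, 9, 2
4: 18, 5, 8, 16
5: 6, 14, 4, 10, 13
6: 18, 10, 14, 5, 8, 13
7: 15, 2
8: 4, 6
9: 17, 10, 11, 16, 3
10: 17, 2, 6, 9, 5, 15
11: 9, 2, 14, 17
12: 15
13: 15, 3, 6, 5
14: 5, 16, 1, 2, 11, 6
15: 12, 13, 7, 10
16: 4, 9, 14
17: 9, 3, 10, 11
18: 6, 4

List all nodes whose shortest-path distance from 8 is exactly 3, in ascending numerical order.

1, 2, 3, 9, 11, 15, 17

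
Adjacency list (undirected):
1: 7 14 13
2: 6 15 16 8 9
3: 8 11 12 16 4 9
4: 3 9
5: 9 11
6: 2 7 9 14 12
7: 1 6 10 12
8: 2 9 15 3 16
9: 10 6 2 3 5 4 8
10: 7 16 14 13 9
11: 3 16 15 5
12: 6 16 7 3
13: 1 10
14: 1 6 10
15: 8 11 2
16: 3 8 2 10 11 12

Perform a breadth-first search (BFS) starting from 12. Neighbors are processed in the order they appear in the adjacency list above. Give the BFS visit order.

12 → 6 → 16 → 7 → 3 → 2 → 9 → 14 → 8 → 10 → 11 → 1 → 4 → 15 → 5 → 13

Visit 12; enqueue 6, 16, 7, 3 → queue [6, 16, 7, 3]
Visit 6; enqueue 2, 9, 14 → queue [16, 7, 3, 2, 9, 14]
Visit 16; enqueue 8, 10, 11 → queue [7, 3, 2, 9, 14, 8, 10, 11]
Visit 7; enqueue 1 → queue [3, 2, 9, 14, 8, 10, 11, 1]
Visit 3; enqueue 4 → queue [2, 9, 14, 8, 10, 11, 1, 4]
Visit 2; enqueue 15 → queue [9, 14, 8, 10, 11, 1, 4, 15]
Visit 9; enqueue 5 → queue [14, 8, 10, 11, 1, 4, 15, 5]
Visit 14 → queue [8, 10, 11, 1, 4, 15, 5]
Visit 8 → queue [10, 11, 1, 4, 15, 5]
Visit 10; enqueue 13 → queue [11, 1, 4, 15, 5, 13]
Visit 11 → queue [1, 4, 15, 5, 13]
Visit 1 → queue [4, 15, 5, 13]
Visit 4 → queue [15, 5, 13]
Visit 15 → queue [5, 13]
Visit 5 → queue [13]
Visit 13 → queue []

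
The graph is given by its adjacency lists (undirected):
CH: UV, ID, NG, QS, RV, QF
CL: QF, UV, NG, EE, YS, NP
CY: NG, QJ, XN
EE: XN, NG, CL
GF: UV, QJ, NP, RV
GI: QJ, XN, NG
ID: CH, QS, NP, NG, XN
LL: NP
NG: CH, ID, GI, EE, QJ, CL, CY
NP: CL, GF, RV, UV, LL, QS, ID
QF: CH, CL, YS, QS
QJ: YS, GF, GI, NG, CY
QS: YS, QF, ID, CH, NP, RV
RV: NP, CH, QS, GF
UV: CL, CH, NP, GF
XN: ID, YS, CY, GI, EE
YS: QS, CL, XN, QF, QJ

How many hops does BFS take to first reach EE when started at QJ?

2

Level 0: QJ
Level 1: CY, GF, GI, NG, YS
Level 2: CH, CL, EE, ID, NP, QF, QS, RV, UV, XN
Level 3: LL
EE first appears at level 2.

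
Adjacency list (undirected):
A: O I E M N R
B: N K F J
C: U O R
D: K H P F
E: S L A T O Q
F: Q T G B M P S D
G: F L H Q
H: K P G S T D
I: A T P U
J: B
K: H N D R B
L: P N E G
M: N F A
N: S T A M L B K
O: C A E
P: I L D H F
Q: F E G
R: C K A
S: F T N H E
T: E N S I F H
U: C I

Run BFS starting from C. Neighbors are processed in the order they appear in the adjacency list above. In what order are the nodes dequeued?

C, U, O, R, I, A, E, K, T, P, M, N, S, L, Q, H, D, B, F, G, J

Visit C; enqueue U, O, R → queue [U, O, R]
Visit U; enqueue I → queue [O, R, I]
Visit O; enqueue A, E → queue [R, I, A, E]
Visit R; enqueue K → queue [I, A, E, K]
Visit I; enqueue T, P → queue [A, E, K, T, P]
Visit A; enqueue M, N → queue [E, K, T, P, M, N]
Visit E; enqueue S, L, Q → queue [K, T, P, M, N, S, L, Q]
Visit K; enqueue H, D, B → queue [T, P, M, N, S, L, Q, H, D, B]
Visit T; enqueue F → queue [P, M, N, S, L, Q, H, D, B, F]
Visit P → queue [M, N, S, L, Q, H, D, B, F]
Visit M → queue [N, S, L, Q, H, D, B, F]
Visit N → queue [S, L, Q, H, D, B, F]
Visit S → queue [L, Q, H, D, B, F]
Visit L; enqueue G → queue [Q, H, D, B, F, G]
Visit Q → queue [H, D, B, F, G]
Visit H → queue [D, B, F, G]
Visit D → queue [B, F, G]
Visit B; enqueue J → queue [F, G, J]
Visit F → queue [G, J]
Visit G → queue [J]
Visit J → queue []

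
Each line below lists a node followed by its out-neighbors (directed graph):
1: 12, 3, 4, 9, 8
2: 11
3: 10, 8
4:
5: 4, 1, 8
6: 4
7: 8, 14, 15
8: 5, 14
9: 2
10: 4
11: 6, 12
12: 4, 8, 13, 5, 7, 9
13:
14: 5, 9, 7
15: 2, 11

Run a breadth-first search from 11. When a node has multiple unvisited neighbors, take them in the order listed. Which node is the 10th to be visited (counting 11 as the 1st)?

Visit 11; enqueue 6, 12 → queue [6, 12]
Visit 6; enqueue 4 → queue [12, 4]
Visit 12; enqueue 8, 13, 5, 7, 9 → queue [4, 8, 13, 5, 7, 9]
Visit 4 → queue [8, 13, 5, 7, 9]
Visit 8; enqueue 14 → queue [13, 5, 7, 9, 14]
Visit 13 → queue [5, 7, 9, 14]
Visit 5; enqueue 1 → queue [7, 9, 14, 1]
Visit 7; enqueue 15 → queue [9, 14, 1, 15]
Visit 9; enqueue 2 → queue [14, 1, 15, 2]
Visit 14 → queue [1, 15, 2]
Visit 1; enqueue 3 → queue [15, 2, 3]
Visit 15 → queue [2, 3]
Visit 2 → queue [3]
Visit 3; enqueue 10 → queue [10]
Visit 10 → queue []

Visit order: 11, 6, 12, 4, 8, 13, 5, 7, 9, 14, 1, 15, 2, 3, 10

14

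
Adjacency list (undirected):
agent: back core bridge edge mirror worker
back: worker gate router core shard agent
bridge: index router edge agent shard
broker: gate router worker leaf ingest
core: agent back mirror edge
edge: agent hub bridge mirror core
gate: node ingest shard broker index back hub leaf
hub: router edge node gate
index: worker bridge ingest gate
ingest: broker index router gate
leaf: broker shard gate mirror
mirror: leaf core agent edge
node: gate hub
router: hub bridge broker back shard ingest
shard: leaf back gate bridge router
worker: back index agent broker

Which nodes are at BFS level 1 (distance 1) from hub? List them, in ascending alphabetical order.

Level 0: hub
Level 1: edge, gate, node, router
Level 2: agent, back, bridge, broker, core, index, ingest, leaf, mirror, shard
Level 3: worker

edge, gate, node, router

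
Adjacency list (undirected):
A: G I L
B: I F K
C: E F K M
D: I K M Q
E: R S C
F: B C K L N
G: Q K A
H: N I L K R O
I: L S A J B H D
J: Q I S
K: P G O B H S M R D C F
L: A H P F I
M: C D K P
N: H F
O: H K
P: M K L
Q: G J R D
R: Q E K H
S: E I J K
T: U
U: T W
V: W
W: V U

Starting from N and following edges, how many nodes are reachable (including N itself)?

BFS from N visits: N, H, F, I, L, K, R, O, B, C, S, A, J, D, P, G, M, Q, E
Reachable nodes: 19 of 23 total.

19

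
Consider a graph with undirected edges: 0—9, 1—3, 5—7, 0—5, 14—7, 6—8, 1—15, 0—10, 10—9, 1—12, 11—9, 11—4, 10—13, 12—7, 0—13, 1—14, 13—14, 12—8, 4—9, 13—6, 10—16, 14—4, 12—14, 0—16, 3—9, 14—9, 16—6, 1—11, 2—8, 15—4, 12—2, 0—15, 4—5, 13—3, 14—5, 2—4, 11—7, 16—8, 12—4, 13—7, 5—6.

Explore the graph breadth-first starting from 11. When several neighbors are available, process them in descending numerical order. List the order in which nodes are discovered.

11, 9, 7, 4, 1, 14, 10, 3, 0, 13, 12, 5, 15, 2, 16, 6, 8

Visit 11; enqueue 9, 7, 4, 1 → queue [9, 7, 4, 1]
Visit 9; enqueue 14, 10, 3, 0 → queue [7, 4, 1, 14, 10, 3, 0]
Visit 7; enqueue 13, 12, 5 → queue [4, 1, 14, 10, 3, 0, 13, 12, 5]
Visit 4; enqueue 15, 2 → queue [1, 14, 10, 3, 0, 13, 12, 5, 15, 2]
Visit 1 → queue [14, 10, 3, 0, 13, 12, 5, 15, 2]
Visit 14 → queue [10, 3, 0, 13, 12, 5, 15, 2]
Visit 10; enqueue 16 → queue [3, 0, 13, 12, 5, 15, 2, 16]
Visit 3 → queue [0, 13, 12, 5, 15, 2, 16]
Visit 0 → queue [13, 12, 5, 15, 2, 16]
Visit 13; enqueue 6 → queue [12, 5, 15, 2, 16, 6]
Visit 12; enqueue 8 → queue [5, 15, 2, 16, 6, 8]
Visit 5 → queue [15, 2, 16, 6, 8]
Visit 15 → queue [2, 16, 6, 8]
Visit 2 → queue [16, 6, 8]
Visit 16 → queue [6, 8]
Visit 6 → queue [8]
Visit 8 → queue []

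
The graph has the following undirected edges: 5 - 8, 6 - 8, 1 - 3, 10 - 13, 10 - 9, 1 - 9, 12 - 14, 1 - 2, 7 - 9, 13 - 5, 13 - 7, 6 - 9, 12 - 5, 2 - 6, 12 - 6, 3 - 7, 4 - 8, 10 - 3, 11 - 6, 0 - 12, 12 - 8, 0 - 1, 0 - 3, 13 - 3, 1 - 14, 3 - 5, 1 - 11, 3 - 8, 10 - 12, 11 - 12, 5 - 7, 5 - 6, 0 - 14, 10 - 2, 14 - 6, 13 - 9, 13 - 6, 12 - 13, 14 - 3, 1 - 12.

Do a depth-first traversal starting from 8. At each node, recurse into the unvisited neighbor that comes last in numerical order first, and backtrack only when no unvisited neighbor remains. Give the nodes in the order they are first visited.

8 → 12 → 14 → 6 → 13 → 10 → 9 → 7 → 5 → 3 → 1 → 11 → 2 → 0 → 4

Visit 8
8 → 12
12 → 14
14 → 6
6 → 13
13 → 10
10 → 9
9 → 7
7 → 5
5 → 3
3 → 1
1 → 11
1 → 2
1 → 0
8 → 4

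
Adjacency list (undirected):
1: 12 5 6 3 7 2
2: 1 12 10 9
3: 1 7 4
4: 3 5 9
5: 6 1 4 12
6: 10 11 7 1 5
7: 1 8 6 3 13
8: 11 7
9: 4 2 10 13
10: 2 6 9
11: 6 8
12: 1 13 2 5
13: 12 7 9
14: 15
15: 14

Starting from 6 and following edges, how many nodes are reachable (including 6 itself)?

BFS from 6 visits: 6, 1, 5, 7, 10, 11, 2, 3, 12, 4, 8, 13, 9
Reachable nodes: 13 of 15 total.

13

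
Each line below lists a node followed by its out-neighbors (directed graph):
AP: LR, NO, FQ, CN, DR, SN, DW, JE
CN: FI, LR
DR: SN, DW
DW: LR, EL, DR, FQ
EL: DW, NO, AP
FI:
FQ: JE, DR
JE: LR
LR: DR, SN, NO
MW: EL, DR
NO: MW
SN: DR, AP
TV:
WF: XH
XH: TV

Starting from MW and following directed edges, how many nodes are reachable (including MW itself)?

12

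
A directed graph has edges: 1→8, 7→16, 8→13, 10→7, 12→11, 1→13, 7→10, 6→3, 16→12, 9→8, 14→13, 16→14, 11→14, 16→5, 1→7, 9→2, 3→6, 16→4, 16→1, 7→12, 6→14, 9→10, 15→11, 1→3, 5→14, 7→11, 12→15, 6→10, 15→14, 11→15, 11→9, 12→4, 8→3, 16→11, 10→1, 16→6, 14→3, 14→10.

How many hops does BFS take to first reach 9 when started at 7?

Level 0: 7
Level 1: 10, 11, 12, 16
Level 2: 1, 4, 5, 6, 9, 14, 15
Level 3: 2, 3, 8, 13
9 first appears at level 2.

2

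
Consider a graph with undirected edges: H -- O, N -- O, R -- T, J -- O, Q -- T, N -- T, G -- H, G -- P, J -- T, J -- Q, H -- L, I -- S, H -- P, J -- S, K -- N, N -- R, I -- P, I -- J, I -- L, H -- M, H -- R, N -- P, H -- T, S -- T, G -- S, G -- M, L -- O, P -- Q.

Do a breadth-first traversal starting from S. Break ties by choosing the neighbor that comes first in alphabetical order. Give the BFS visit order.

Visit S; enqueue G, I, J, T → queue [G, I, J, T]
Visit G; enqueue H, M, P → queue [I, J, T, H, M, P]
Visit I; enqueue L → queue [J, T, H, M, P, L]
Visit J; enqueue O, Q → queue [T, H, M, P, L, O, Q]
Visit T; enqueue N, R → queue [H, M, P, L, O, Q, N, R]
Visit H → queue [M, P, L, O, Q, N, R]
Visit M → queue [P, L, O, Q, N, R]
Visit P → queue [L, O, Q, N, R]
Visit L → queue [O, Q, N, R]
Visit O → queue [Q, N, R]
Visit Q → queue [N, R]
Visit N; enqueue K → queue [R, K]
Visit R → queue [K]
Visit K → queue []

S, G, I, J, T, H, M, P, L, O, Q, N, R, K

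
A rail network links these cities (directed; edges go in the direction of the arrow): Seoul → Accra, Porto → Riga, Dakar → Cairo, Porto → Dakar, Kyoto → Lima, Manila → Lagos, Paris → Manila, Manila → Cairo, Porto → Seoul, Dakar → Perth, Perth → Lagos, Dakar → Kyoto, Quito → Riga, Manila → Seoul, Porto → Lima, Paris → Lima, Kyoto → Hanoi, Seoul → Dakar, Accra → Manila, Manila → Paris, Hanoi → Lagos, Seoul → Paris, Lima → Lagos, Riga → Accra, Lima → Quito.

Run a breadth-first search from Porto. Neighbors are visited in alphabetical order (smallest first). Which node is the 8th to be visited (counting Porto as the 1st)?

Visit Porto; enqueue Dakar, Lima, Riga, Seoul → queue [Dakar, Lima, Riga, Seoul]
Visit Dakar; enqueue Cairo, Kyoto, Perth → queue [Lima, Riga, Seoul, Cairo, Kyoto, Perth]
Visit Lima; enqueue Lagos, Quito → queue [Riga, Seoul, Cairo, Kyoto, Perth, Lagos, Quito]
Visit Riga; enqueue Accra → queue [Seoul, Cairo, Kyoto, Perth, Lagos, Quito, Accra]
Visit Seoul; enqueue Paris → queue [Cairo, Kyoto, Perth, Lagos, Quito, Accra, Paris]
Visit Cairo → queue [Kyoto, Perth, Lagos, Quito, Accra, Paris]
Visit Kyoto; enqueue Hanoi → queue [Perth, Lagos, Quito, Accra, Paris, Hanoi]
Visit Perth → queue [Lagos, Quito, Accra, Paris, Hanoi]
Visit Lagos → queue [Quito, Accra, Paris, Hanoi]
Visit Quito → queue [Accra, Paris, Hanoi]
Visit Accra; enqueue Manila → queue [Paris, Hanoi, Manila]
Visit Paris → queue [Hanoi, Manila]
Visit Hanoi → queue [Manila]
Visit Manila → queue []

Visit order: Porto, Dakar, Lima, Riga, Seoul, Cairo, Kyoto, Perth, Lagos, Quito, Accra, Paris, Hanoi, Manila

Perth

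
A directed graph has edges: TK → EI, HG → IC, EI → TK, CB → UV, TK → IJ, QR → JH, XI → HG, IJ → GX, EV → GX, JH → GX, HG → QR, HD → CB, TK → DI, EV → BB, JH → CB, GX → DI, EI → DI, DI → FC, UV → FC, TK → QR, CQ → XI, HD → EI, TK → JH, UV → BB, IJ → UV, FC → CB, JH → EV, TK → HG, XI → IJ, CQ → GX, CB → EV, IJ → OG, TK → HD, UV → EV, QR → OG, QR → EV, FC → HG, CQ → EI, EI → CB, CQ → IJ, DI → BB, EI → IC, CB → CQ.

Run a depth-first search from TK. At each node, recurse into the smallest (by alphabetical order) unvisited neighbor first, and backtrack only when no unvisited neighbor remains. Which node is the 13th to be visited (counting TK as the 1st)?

Visit TK
TK → DI
DI → BB
DI → FC
FC → CB
CB → CQ
CQ → EI
EI → IC
CQ → GX
CQ → IJ
IJ → OG
IJ → UV
UV → EV
CQ → XI
XI → HG
HG → QR
QR → JH
TK → HD

Visit order: TK, DI, BB, FC, CB, CQ, EI, IC, GX, IJ, OG, UV, EV, XI, HG, QR, JH, HD

EV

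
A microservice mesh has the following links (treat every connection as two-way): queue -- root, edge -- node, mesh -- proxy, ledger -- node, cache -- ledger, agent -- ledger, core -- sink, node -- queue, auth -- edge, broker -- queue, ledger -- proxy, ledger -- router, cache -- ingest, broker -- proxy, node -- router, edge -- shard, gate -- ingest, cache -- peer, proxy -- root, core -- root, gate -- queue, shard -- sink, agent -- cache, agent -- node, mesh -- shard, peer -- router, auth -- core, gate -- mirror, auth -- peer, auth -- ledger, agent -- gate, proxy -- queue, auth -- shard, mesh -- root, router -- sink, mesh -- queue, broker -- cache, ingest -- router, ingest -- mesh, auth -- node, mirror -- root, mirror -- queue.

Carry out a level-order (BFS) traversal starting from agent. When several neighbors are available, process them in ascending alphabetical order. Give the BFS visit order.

Visit agent; enqueue cache, gate, ledger, node → queue [cache, gate, ledger, node]
Visit cache; enqueue broker, ingest, peer → queue [gate, ledger, node, broker, ingest, peer]
Visit gate; enqueue mirror, queue → queue [ledger, node, broker, ingest, peer, mirror, queue]
Visit ledger; enqueue auth, proxy, router → queue [node, broker, ingest, peer, mirror, queue, auth, proxy, router]
Visit node; enqueue edge → queue [broker, ingest, peer, mirror, queue, auth, proxy, router, edge]
Visit broker → queue [ingest, peer, mirror, queue, auth, proxy, router, edge]
Visit ingest; enqueue mesh → queue [peer, mirror, queue, auth, proxy, router, edge, mesh]
Visit peer → queue [mirror, queue, auth, proxy, router, edge, mesh]
Visit mirror; enqueue root → queue [queue, auth, proxy, router, edge, mesh, root]
Visit queue → queue [auth, proxy, router, edge, mesh, root]
Visit auth; enqueue core, shard → queue [proxy, router, edge, mesh, root, core, shard]
Visit proxy → queue [router, edge, mesh, root, core, shard]
Visit router; enqueue sink → queue [edge, mesh, root, core, shard, sink]
Visit edge → queue [mesh, root, core, shard, sink]
Visit mesh → queue [root, core, shard, sink]
Visit root → queue [core, shard, sink]
Visit core → queue [shard, sink]
Visit shard → queue [sink]
Visit sink → queue []

agent → cache → gate → ledger → node → broker → ingest → peer → mirror → queue → auth → proxy → router → edge → mesh → root → core → shard → sink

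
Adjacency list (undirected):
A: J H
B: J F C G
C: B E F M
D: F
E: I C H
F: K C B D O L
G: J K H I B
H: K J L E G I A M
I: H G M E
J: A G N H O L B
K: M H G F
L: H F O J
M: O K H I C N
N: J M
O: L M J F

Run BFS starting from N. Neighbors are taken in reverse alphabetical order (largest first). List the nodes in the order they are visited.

N → M → J → O → K → I → H → C → L → G → B → A → F → E → D

Visit N; enqueue M, J → queue [M, J]
Visit M; enqueue O, K, I, H, C → queue [J, O, K, I, H, C]
Visit J; enqueue L, G, B, A → queue [O, K, I, H, C, L, G, B, A]
Visit O; enqueue F → queue [K, I, H, C, L, G, B, A, F]
Visit K → queue [I, H, C, L, G, B, A, F]
Visit I; enqueue E → queue [H, C, L, G, B, A, F, E]
Visit H → queue [C, L, G, B, A, F, E]
Visit C → queue [L, G, B, A, F, E]
Visit L → queue [G, B, A, F, E]
Visit G → queue [B, A, F, E]
Visit B → queue [A, F, E]
Visit A → queue [F, E]
Visit F; enqueue D → queue [E, D]
Visit E → queue [D]
Visit D → queue []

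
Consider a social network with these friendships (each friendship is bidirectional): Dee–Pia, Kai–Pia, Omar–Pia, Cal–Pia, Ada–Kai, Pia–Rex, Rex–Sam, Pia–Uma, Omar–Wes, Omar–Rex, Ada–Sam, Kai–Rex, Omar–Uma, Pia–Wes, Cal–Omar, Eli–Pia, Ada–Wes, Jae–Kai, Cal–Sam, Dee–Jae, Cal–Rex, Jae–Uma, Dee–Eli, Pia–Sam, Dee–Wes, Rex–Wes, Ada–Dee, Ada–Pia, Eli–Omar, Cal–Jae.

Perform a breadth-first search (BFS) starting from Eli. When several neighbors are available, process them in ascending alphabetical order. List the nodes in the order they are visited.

Visit Eli; enqueue Dee, Omar, Pia → queue [Dee, Omar, Pia]
Visit Dee; enqueue Ada, Jae, Wes → queue [Omar, Pia, Ada, Jae, Wes]
Visit Omar; enqueue Cal, Rex, Uma → queue [Pia, Ada, Jae, Wes, Cal, Rex, Uma]
Visit Pia; enqueue Kai, Sam → queue [Ada, Jae, Wes, Cal, Rex, Uma, Kai, Sam]
Visit Ada → queue [Jae, Wes, Cal, Rex, Uma, Kai, Sam]
Visit Jae → queue [Wes, Cal, Rex, Uma, Kai, Sam]
Visit Wes → queue [Cal, Rex, Uma, Kai, Sam]
Visit Cal → queue [Rex, Uma, Kai, Sam]
Visit Rex → queue [Uma, Kai, Sam]
Visit Uma → queue [Kai, Sam]
Visit Kai → queue [Sam]
Visit Sam → queue []

Eli → Dee → Omar → Pia → Ada → Jae → Wes → Cal → Rex → Uma → Kai → Sam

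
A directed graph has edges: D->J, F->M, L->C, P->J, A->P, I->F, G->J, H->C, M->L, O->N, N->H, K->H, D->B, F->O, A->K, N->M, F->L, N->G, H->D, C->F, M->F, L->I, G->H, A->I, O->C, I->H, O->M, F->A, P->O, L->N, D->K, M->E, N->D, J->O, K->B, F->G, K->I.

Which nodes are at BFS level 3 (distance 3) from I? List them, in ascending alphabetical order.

B, E, J, K, N, P

Level 0: I
Level 1: F, H
Level 2: A, C, D, G, L, M, O
Level 3: B, E, J, K, N, P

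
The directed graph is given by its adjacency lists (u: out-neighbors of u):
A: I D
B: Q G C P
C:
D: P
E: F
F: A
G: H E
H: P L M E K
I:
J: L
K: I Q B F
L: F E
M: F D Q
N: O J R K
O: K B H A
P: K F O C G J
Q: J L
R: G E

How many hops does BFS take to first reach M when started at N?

3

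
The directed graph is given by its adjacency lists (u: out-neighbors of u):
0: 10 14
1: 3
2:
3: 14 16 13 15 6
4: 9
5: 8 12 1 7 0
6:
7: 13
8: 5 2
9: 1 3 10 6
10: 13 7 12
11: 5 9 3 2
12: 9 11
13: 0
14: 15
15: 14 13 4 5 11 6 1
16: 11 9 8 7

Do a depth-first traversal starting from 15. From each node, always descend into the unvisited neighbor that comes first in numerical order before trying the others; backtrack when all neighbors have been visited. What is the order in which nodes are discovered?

Visit 15
15 → 1
1 → 3
3 → 6
3 → 13
13 → 0
0 → 10
10 → 7
10 → 12
12 → 9
12 → 11
11 → 2
11 → 5
5 → 8
0 → 14
3 → 16
15 → 4

15 → 1 → 3 → 6 → 13 → 0 → 10 → 7 → 12 → 9 → 11 → 2 → 5 → 8 → 14 → 16 → 4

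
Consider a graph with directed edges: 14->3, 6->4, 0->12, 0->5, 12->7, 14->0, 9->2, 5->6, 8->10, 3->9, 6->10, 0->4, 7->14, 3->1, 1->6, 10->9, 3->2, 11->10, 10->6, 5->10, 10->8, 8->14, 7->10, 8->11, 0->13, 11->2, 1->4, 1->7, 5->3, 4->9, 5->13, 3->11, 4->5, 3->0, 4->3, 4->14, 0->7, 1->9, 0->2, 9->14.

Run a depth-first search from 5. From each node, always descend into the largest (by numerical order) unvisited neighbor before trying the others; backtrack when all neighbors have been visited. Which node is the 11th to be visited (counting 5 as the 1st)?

6

Visit 5
5 → 13
5 → 10
10 → 9
9 → 14
14 → 3
3 → 11
11 → 2
3 → 1
1 → 7
1 → 6
6 → 4
3 → 0
0 → 12
10 → 8

Visit order: 5, 13, 10, 9, 14, 3, 11, 2, 1, 7, 6, 4, 0, 12, 8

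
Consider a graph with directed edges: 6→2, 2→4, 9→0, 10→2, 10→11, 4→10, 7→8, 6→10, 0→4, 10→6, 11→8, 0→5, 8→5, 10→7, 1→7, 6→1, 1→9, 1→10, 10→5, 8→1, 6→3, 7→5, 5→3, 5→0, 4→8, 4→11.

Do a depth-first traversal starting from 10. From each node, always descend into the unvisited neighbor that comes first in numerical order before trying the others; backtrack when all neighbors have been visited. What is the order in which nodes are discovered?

Visit 10
10 → 2
2 → 4
4 → 8
8 → 1
1 → 7
7 → 5
5 → 0
5 → 3
1 → 9
4 → 11
10 → 6

10 → 2 → 4 → 8 → 1 → 7 → 5 → 0 → 3 → 9 → 11 → 6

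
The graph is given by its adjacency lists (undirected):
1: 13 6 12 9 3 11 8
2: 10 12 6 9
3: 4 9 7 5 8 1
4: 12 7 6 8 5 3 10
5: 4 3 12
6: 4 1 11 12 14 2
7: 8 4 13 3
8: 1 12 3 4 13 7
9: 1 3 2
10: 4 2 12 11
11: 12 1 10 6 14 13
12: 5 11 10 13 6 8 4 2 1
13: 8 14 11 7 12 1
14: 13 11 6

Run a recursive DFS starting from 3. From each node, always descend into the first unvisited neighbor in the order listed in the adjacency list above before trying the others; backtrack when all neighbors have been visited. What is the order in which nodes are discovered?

3 → 4 → 12 → 5 → 11 → 1 → 13 → 8 → 7 → 14 → 6 → 2 → 10 → 9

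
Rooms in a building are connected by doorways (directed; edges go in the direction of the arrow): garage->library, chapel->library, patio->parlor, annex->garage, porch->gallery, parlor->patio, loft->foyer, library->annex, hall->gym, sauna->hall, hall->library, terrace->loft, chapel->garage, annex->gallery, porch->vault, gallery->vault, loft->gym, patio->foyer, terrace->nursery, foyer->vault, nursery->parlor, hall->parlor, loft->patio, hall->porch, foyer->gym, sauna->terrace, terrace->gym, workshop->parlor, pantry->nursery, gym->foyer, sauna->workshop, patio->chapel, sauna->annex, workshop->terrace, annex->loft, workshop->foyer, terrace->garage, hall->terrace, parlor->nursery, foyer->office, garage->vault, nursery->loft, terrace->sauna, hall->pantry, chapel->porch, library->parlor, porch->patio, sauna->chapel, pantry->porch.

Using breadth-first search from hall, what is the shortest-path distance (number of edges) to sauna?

2

Level 0: hall
Level 1: gym, library, pantry, parlor, porch, terrace
Level 2: annex, foyer, gallery, garage, loft, nursery, patio, sauna, vault
Level 3: chapel, office, workshop
sauna first appears at level 2.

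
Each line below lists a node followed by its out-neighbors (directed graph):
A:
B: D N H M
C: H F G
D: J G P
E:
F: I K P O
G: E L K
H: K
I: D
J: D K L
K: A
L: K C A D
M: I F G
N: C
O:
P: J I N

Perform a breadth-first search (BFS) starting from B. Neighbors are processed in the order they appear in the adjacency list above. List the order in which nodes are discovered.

Visit B; enqueue D, N, H, M → queue [D, N, H, M]
Visit D; enqueue J, G, P → queue [N, H, M, J, G, P]
Visit N; enqueue C → queue [H, M, J, G, P, C]
Visit H; enqueue K → queue [M, J, G, P, C, K]
Visit M; enqueue I, F → queue [J, G, P, C, K, I, F]
Visit J; enqueue L → queue [G, P, C, K, I, F, L]
Visit G; enqueue E → queue [P, C, K, I, F, L, E]
Visit P → queue [C, K, I, F, L, E]
Visit C → queue [K, I, F, L, E]
Visit K; enqueue A → queue [I, F, L, E, A]
Visit I → queue [F, L, E, A]
Visit F; enqueue O → queue [L, E, A, O]
Visit L → queue [E, A, O]
Visit E → queue [A, O]
Visit A → queue [O]
Visit O → queue []

B -> D -> N -> H -> M -> J -> G -> P -> C -> K -> I -> F -> L -> E -> A -> O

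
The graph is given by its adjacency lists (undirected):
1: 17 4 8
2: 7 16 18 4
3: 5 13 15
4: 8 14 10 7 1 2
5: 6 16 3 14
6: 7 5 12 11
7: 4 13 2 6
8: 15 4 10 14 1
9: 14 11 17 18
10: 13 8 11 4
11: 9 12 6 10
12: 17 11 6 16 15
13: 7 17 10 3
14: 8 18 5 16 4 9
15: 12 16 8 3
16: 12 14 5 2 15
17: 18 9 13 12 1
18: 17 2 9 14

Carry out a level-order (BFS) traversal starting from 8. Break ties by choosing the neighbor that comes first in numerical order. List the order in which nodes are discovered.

8 1 4 10 14 15 17 2 7 11 13 5 9 16 18 3 12 6

Visit 8; enqueue 1, 4, 10, 14, 15 → queue [1, 4, 10, 14, 15]
Visit 1; enqueue 17 → queue [4, 10, 14, 15, 17]
Visit 4; enqueue 2, 7 → queue [10, 14, 15, 17, 2, 7]
Visit 10; enqueue 11, 13 → queue [14, 15, 17, 2, 7, 11, 13]
Visit 14; enqueue 5, 9, 16, 18 → queue [15, 17, 2, 7, 11, 13, 5, 9, 16, 18]
Visit 15; enqueue 3, 12 → queue [17, 2, 7, 11, 13, 5, 9, 16, 18, 3, 12]
Visit 17 → queue [2, 7, 11, 13, 5, 9, 16, 18, 3, 12]
Visit 2 → queue [7, 11, 13, 5, 9, 16, 18, 3, 12]
Visit 7; enqueue 6 → queue [11, 13, 5, 9, 16, 18, 3, 12, 6]
Visit 11 → queue [13, 5, 9, 16, 18, 3, 12, 6]
Visit 13 → queue [5, 9, 16, 18, 3, 12, 6]
Visit 5 → queue [9, 16, 18, 3, 12, 6]
Visit 9 → queue [16, 18, 3, 12, 6]
Visit 16 → queue [18, 3, 12, 6]
Visit 18 → queue [3, 12, 6]
Visit 3 → queue [12, 6]
Visit 12 → queue [6]
Visit 6 → queue []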